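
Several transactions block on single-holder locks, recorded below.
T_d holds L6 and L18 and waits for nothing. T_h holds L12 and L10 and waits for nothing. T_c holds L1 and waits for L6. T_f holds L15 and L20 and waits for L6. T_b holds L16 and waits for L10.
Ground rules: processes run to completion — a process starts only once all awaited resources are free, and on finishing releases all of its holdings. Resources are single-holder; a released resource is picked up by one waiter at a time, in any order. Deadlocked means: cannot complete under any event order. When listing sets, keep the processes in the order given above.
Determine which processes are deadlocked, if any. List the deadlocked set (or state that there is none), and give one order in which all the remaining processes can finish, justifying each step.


The deadlocked set is empty.
Key observation: the wait relation is loop-free; peeling off processes with no waits unwinds the whole state.
The rest can finish in the order T_d, T_h, T_b, T_f, T_c.
Walking it through:
  T_d: no waits; runs immediately, freeing L6 and L18
  T_h: no waits; runs immediately, freeing L12 and L10
  T_b waits on L10 — all released -> runs and releases L16
  T_f waits on L6 — all released -> runs and releases L15 and L20
  T_c waits on L6 — all released -> runs and releases L1


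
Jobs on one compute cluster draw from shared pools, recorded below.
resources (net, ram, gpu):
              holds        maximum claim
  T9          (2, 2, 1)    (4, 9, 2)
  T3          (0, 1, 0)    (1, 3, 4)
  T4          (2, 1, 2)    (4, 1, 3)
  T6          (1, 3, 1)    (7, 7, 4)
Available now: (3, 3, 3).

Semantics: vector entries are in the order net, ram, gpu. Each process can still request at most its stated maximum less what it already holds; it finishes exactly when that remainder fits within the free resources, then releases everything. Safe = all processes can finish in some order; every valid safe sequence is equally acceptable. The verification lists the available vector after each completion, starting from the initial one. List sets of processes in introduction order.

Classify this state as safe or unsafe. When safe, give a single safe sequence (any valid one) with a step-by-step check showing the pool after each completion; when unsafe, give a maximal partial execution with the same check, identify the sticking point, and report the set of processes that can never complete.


UNSAFE — no complete ordering exists.
Key observation: after T4, T3 the pool peaks at (5, 5, 5), and each blocked process is short somewhere: T9 on ram; T6 on net.
The run T4, T3 cannot be extended any further. Walking it through:
  pool = (3, 3, 3)
  T4 needs (2, 0, 1) <= (3, 3, 3) -> finishes; pool += (2, 1, 2) = (5, 4, 5)
  T3 needs (1, 2, 4) <= (5, 4, 5) -> finishes; pool += (0, 1, 0) = (5, 5, 5)
  T9 cannot run: need (2, 7, 1) vs free (5, 5, 5) (insufficient ram)
  T6 cannot run: need (6, 4, 3) vs free (5, 5, 5) (insufficient net)
Permanently blocked: T9 and T6.


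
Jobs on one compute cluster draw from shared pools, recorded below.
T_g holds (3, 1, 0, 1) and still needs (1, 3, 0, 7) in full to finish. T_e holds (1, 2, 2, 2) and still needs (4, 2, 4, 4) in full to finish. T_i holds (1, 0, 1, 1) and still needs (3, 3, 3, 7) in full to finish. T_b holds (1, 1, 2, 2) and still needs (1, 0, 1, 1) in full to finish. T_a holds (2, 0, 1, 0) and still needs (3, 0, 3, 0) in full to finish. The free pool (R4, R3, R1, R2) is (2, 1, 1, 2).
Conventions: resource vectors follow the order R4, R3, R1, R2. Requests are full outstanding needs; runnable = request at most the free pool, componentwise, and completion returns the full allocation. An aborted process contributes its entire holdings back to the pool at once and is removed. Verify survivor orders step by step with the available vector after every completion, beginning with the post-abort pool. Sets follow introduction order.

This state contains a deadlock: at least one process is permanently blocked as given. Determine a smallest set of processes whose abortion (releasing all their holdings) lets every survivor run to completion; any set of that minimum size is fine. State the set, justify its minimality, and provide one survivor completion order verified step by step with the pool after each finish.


Minimum abort set: T_g.
Key observation: T_i was stuck for good until T_g gave back (3, 1, 0, 1); in the order shown it finishes at step 4.
No smaller set exists: with zero aborts the deadlock remains.
The survivors complete as T_b, T_a, T_e, T_i. Walking it through (starting from the post-abort pool):
  pool = (5, 2, 1, 3)
  T_b: need (1, 0, 1, 1) fits (5, 2, 1, 3); releases (1, 1, 2, 2), pool now (6, 3, 3, 5)
  T_a: need (3, 0, 3, 0) fits (6, 3, 3, 5); releases (2, 0, 1, 0), pool now (8, 3, 4, 5)
  T_e: need (4, 2, 4, 4) fits (8, 3, 4, 5); releases (1, 2, 2, 2), pool now (9, 5, 6, 7)
  T_i: need (3, 3, 3, 7) fits (9, 5, 6, 7); releases (1, 0, 1, 1), pool now (10, 5, 7, 8)


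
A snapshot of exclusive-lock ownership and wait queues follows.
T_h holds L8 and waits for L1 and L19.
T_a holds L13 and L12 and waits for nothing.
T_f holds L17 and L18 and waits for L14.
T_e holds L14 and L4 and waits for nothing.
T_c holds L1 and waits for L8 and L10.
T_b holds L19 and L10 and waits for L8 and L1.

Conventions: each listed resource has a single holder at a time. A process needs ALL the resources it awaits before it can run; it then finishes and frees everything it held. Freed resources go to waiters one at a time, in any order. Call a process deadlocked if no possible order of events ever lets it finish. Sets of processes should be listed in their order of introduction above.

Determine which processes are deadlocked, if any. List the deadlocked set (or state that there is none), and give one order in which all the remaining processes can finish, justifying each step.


Deadlocked: T_h, T_c and T_b.
Key observation: the waits loop around T_h -> T_c -> T_h with no way out; T_b is caught in further circular waits.
The rest can finish in the order T_e, T_f, T_a.
Verifying each step:
  T_e: no waits; runs immediately, freeing L14 and L4
  T_f: everything it awaited (L14) is free; runs, freeing L17 and L18
  T_a: no waits; runs immediately, freeing L13 and L12


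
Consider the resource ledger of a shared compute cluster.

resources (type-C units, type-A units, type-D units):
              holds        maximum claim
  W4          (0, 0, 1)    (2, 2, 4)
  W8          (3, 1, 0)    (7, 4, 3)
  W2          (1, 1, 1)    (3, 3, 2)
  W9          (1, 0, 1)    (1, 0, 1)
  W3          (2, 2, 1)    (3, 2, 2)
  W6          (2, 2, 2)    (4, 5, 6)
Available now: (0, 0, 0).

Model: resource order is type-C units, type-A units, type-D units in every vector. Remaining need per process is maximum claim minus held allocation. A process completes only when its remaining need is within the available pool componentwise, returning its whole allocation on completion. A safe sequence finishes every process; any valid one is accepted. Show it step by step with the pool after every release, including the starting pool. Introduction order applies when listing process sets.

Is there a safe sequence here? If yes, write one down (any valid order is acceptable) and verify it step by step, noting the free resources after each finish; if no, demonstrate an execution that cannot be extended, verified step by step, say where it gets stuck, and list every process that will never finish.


The state is SAFE; one workable sequence: W9, W3, W2, W8, W4, W6.
Key observation: the first exact fit in this order is W3 — it needs (1, 0, 1) with (1, 0, 1) free, meeting a requested resource to the last unit.
Walking it through:
  pool = (0, 0, 0)
  W9: need (0, 0, 0) fits (0, 0, 0); releases (1, 0, 1), pool now (1, 0, 1)
  W3: need (1, 0, 1) fits (1, 0, 1); releases (2, 2, 1), pool now (3, 2, 2)
  W2: need (2, 2, 1) fits (3, 2, 2); releases (1, 1, 1), pool now (4, 3, 3)
  W8: need (4, 3, 3) fits (4, 3, 3); releases (3, 1, 0), pool now (7, 4, 3)
  W4: need (2, 2, 3) fits (7, 4, 3); releases (0, 0, 1), pool now (7, 4, 4)
  W6: need (2, 3, 4) fits (7, 4, 4); releases (2, 2, 2), pool now (9, 6, 6)


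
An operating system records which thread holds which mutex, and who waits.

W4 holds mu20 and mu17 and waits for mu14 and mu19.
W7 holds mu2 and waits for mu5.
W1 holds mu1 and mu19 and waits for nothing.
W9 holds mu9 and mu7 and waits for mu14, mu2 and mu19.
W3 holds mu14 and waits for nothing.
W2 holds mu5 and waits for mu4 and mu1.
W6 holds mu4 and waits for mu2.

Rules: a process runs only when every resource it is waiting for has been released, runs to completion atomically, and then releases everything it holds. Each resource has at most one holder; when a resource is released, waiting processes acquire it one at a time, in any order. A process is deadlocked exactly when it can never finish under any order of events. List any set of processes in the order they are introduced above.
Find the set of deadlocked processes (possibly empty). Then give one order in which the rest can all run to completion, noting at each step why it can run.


Deadlocked set: W7, W9, W2 and W6.
Key observation: W7 -> W2 -> W6 -> W7 is a circular wait — nothing in it can go first; W9 waits into the deadlock from upstream.
One completion order for the rest: W1, W3, W4.
Check, step by step:
  run W1 (it waits on nothing); releases mu1 and mu19
  run W3 (it waits on nothing); releases mu14
  run W4 (all its waits — mu14 and mu19 — are resolved); releases mu20 and mu17


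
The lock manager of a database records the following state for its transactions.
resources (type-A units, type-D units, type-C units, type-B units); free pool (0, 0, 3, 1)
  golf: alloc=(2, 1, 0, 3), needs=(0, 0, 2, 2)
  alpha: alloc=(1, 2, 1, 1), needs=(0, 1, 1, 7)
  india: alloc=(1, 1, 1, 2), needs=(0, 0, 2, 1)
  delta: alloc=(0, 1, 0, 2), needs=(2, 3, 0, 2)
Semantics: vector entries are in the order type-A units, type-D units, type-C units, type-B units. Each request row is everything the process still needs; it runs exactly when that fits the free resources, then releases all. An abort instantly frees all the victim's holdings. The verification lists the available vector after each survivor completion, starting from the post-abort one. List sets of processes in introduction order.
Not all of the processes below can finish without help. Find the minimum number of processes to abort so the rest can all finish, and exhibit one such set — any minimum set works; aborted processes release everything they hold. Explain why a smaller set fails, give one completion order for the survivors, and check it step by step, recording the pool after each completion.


The answer: abort delta.
Key observation: alpha had no path to completion before; after the abort of delta ((0, 1, 0, 2) returned), step 3 is where it fits.
No smaller set exists: with zero aborts the deadlock remains.
Survivors finish in the order: golf, india, alpha. Walking it through (pool after the aborts first):
  pool = (0, 1, 3, 3)
  golf: need (0, 0, 2, 2) fits (0, 1, 3, 3); releases (2, 1, 0, 3), pool now (2, 2, 3, 6)
  india: need (0, 0, 2, 1) fits (2, 2, 3, 6); releases (1, 1, 1, 2), pool now (3, 3, 4, 8)
  alpha: need (0, 1, 1, 7) fits (3, 3, 4, 8); releases (1, 2, 1, 1), pool now (4, 5, 5, 9)


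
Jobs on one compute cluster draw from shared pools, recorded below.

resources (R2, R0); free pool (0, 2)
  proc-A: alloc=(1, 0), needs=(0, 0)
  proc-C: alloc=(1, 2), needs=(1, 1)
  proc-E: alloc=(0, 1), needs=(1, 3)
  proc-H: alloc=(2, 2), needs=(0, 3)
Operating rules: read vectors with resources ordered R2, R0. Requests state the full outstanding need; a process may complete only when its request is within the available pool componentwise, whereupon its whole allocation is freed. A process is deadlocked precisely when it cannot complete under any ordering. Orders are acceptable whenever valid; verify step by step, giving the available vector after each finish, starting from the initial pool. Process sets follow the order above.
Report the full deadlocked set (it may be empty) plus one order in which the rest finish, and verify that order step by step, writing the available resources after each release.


No process is deadlocked.
Key observation: the pool covers proc-A at once, and every later process fits after earlier releases.
The rest can finish in the order proc-A, proc-C, proc-E, proc-H. Check, step by step:
  pool = (0, 2)
  proc-A: need (0, 0) fits (0, 2); releases (1, 0), pool now (1, 2)
  proc-C: need (1, 1) fits (1, 2); releases (1, 2), pool now (2, 4)
  proc-E: need (1, 3) fits (2, 4); releases (0, 1), pool now (2, 5)
  proc-H: need (0, 3) fits (2, 5); releases (2, 2), pool now (4, 7)


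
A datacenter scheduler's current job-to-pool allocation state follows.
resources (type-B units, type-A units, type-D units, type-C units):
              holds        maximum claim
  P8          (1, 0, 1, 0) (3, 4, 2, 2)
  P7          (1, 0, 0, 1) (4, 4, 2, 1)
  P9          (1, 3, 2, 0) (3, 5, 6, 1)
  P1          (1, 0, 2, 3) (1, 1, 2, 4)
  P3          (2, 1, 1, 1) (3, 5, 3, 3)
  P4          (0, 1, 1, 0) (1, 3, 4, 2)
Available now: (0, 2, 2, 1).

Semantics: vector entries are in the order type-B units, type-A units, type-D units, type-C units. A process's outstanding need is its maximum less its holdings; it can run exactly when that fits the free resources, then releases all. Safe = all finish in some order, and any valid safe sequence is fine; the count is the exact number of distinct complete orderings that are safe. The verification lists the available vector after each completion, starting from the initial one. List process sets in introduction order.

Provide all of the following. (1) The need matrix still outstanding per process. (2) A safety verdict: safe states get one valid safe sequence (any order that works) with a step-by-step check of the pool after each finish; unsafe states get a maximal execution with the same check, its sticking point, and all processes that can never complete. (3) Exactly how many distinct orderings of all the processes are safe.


(1) Need matrix, components ordered type-B units, type-A units, type-D units, type-C units:
  P8: (2, 4, 1, 2)
  P7: (3, 4, 2, 0)
  P9: (2, 2, 4, 1)
  P1: (0, 1, 0, 1)
  P3: (1, 4, 2, 2)
  P4: (1, 2, 3, 2)
(2) UNSAFE — no complete ordering exists.
Key observation: after P1, P4 the pool peaks at (1, 3, 5, 4), and each blocked process is short somewhere: P8 on type-B units, type-A units; P7 on type-B units, type-A units; P9 on type-B units; P3 on type-A units.
The run P1, P4 cannot be extended any further. Check, step by step:
  pool = (0, 2, 2, 1)
  P1 needs (0, 1, 0, 1) <= (0, 2, 2, 1) -> finishes; pool += (1, 0, 2, 3) = (1, 2, 4, 4)
  P4 needs (1, 2, 3, 2) <= (1, 2, 4, 4) -> finishes; pool += (0, 1, 1, 0) = (1, 3, 5, 4)
  P8 cannot run: need (2, 4, 1, 2) vs free (1, 3, 5, 4) (insufficient type-B units and type-A units)
  P7 cannot run: need (3, 4, 2, 0) vs free (1, 3, 5, 4) (insufficient type-B units and type-A units)
  P9 cannot run: need (2, 2, 4, 1) vs free (1, 3, 5, 4) (insufficient type-B units)
  P3 cannot run: need (1, 4, 2, 2) vs free (1, 3, 5, 4) (insufficient type-A units)
Never able to finish: P8, P7, P9 and P3.
(3) Exactly 0 of the possible complete orderings are safe sequences.


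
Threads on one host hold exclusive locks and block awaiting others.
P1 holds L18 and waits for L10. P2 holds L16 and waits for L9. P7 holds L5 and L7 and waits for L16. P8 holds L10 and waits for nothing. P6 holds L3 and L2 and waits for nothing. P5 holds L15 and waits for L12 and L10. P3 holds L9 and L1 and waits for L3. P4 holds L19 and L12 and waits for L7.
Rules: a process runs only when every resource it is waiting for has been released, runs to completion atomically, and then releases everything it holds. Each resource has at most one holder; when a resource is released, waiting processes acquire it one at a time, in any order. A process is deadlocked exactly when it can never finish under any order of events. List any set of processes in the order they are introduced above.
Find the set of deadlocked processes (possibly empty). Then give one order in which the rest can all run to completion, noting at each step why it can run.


No process is deadlocked.
Key observation: all waits point, directly or indirectly, at processes that can finish, so nothing is permanently blocked.
A valid finishing order for the others: P6, P3, P2, P7, P8, P4, P5, P1.
Check, step by step:
  P6 waits on nothing -> runs at once and releases L3 and L2
  P3 waits on L3 — all released -> runs and releases L9 and L1
  P2 waits on L9 — all released -> runs and releases L16
  P7 waits on L16 — all released -> runs and releases L5 and L7
  P8 waits on nothing -> runs at once and releases L10
  P4 waits on L7 — all released -> runs and releases L19 and L12
  P5 waits on L12 and L10 — all released -> runs and releases L15
  P1 waits on L10 — all released -> runs and releases L18


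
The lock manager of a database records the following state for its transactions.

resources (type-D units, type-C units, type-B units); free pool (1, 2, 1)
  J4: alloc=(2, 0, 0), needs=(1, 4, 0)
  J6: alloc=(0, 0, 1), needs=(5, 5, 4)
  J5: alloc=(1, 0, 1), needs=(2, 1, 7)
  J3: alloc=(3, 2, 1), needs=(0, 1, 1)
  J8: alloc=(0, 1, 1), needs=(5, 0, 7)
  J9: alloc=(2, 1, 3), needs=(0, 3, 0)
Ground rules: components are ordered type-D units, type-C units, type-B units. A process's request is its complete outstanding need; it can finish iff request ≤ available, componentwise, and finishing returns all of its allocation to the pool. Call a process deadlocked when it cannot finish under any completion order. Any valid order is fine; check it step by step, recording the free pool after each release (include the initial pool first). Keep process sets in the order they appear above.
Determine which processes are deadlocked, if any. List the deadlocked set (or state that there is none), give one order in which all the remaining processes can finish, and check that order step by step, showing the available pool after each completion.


Deadlocked: J5 and J8.
Key observation: after J3, J4, J9, J6 complete, (8, 5, 6) is the best the pool ever gets, yet each leftover process wants more type-B units.
One completion order for the rest: J3, J4, J9, J6. Verifying each step:
  pool = (1, 2, 1)
  J3 needs (0, 1, 1) <= (1, 2, 1) -> finishes; pool += (3, 2, 1) = (4, 4, 2)
  J4 needs (1, 4, 0) <= (4, 4, 2) -> finishes; pool += (2, 0, 0) = (6, 4, 2)
  J9 needs (0, 3, 0) <= (6, 4, 2) -> finishes; pool += (2, 1, 3) = (8, 5, 5)
  J6 needs (5, 5, 4) <= (8, 5, 5) -> finishes; pool += (0, 0, 1) = (8, 5, 6)
The stuck group stays short no matter what:
  J5 cannot run: need (2, 1, 7) vs free (8, 5, 6) (insufficient type-B units)
  J8 cannot run: need (5, 0, 7) vs free (8, 5, 6) (insufficient type-B units)


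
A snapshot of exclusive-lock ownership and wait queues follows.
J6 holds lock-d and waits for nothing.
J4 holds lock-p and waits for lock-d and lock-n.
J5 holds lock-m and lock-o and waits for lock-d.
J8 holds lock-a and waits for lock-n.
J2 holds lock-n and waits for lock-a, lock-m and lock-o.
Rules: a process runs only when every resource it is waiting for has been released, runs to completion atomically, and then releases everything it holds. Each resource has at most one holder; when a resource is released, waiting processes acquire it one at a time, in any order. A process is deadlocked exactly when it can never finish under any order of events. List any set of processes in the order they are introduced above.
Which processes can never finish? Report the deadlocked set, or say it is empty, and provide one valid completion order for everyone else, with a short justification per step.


The deadlocked set is J4, J8 and J2.
Key observation: nobody on the ring J2 -> J8 -> J2 can start until another member finishes, which never happens; J4 waits into the deadlock from upstream.
One completion order for the rest: J6, J5.
Check, step by step:
  run J6 (it waits on nothing); releases lock-d
  J5: everything it awaited (lock-d) is free; runs, freeing lock-m and lock-o


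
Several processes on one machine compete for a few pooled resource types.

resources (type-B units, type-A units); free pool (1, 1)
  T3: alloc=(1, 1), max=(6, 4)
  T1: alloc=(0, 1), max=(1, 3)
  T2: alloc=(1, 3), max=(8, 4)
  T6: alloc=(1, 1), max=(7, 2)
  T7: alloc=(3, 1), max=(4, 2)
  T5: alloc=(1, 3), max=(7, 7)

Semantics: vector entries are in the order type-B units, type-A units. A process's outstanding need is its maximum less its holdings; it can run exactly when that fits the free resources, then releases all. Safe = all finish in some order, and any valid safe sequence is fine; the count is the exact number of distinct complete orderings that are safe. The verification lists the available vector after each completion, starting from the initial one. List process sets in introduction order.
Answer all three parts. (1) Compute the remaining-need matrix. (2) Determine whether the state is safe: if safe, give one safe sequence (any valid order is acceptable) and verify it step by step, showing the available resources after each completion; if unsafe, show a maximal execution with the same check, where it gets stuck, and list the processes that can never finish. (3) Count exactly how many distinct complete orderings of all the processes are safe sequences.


(1) Remaining need (order type-B units, type-A units):
  T3: (5, 3)
  T1: (1, 2)
  T2: (7, 1)
  T6: (6, 1)
  T7: (1, 1)
  T5: (6, 4)
(2) UNSAFE.
Key observation: once T7, T1 finish, the pool peaks at (4, 3) — and every remaining process still needs more type-B units than that.
A maximal execution: T7, T1 — then nothing else fits. Walking it through:
  pool = (1, 1)
  run T7 (needs (1, 1), free (1, 1)); after release of (3, 1) the pool is (4, 2)
  run T1 (needs (1, 2), free (4, 2)); after release of (0, 1) the pool is (4, 3)
  blocked: T3 wants (5, 3), pool (4, 3) — not enough type-B units
  blocked: T2 wants (7, 1), pool (4, 3) — not enough type-B units
  blocked: T6 wants (6, 1), pool (4, 3) — not enough type-B units
  blocked: T5 wants (6, 4), pool (4, 3) — not enough type-B units and type-A units
Never able to finish: T3, T2, T6 and T5.
(3) The exact count: 0 of the possible complete orderings are safe sequences.


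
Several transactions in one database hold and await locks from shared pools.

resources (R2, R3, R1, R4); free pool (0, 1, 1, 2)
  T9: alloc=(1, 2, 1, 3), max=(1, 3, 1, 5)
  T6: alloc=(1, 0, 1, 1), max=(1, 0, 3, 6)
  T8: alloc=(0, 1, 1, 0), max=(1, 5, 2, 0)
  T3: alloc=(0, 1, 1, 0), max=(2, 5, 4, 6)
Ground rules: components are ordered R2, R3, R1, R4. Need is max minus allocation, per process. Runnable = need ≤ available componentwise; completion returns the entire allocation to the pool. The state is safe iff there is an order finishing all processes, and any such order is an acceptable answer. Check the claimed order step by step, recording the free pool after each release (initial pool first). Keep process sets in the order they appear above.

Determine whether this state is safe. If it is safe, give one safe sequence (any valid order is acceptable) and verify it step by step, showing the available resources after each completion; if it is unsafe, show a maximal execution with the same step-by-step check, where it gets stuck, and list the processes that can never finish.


UNSAFE.
Key observation: even finishing T9, T6 leaves just (2, 3, 3, 6) free — too little R3 for any of the remaining processes.
Going as far as possible: T9, T6; after that, nothing fits. Step-by-step check:
  pool = (0, 1, 1, 2)
  run T9 (needs (0, 1, 0, 2), free (0, 1, 1, 2)); after release of (1, 2, 1, 3) the pool is (1, 3, 2, 5)
  run T6 (needs (0, 0, 2, 5), free (1, 3, 2, 5)); after release of (1, 0, 1, 1) the pool is (2, 3, 3, 6)
  blocked: T8 wants (1, 4, 1, 0), pool (2, 3, 3, 6) — not enough R3
  blocked: T3 wants (2, 4, 3, 6), pool (2, 3, 3, 6) — not enough R3
Permanently blocked: T8 and T3.


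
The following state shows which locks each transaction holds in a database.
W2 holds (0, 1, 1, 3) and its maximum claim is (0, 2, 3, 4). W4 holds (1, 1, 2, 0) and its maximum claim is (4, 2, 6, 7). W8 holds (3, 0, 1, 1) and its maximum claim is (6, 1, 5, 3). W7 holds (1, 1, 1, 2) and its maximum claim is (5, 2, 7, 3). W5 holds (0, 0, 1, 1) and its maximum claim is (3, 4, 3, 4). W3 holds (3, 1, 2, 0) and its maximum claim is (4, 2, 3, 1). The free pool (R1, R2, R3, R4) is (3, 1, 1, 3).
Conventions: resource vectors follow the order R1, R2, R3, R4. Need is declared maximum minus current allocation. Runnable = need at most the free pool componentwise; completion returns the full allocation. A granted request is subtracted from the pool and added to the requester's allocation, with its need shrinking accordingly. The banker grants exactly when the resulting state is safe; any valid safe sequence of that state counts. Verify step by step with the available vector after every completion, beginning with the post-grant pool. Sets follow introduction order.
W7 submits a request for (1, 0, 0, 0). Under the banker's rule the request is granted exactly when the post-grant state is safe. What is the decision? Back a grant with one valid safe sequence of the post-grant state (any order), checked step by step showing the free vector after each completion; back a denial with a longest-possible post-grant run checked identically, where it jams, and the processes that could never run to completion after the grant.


GRANT — the state after the grant stays safe, e.g. via W3, W2, W8, W4, W5, W7.
Key observation: granting shrinks the pool to (2, 1, 1, 3), yet W3 still fits and the chain goes through.
Check on the post-grant state, step by step:
  pool = (2, 1, 1, 3)
  W3 needs (1, 1, 1, 1) <= (2, 1, 1, 3) -> finishes; pool += (3, 1, 2, 0) = (5, 2, 3, 3)
  W2 needs (0, 1, 2, 1) <= (5, 2, 3, 3) -> finishes; pool += (0, 1, 1, 3) = (5, 3, 4, 6)
  W8 needs (3, 1, 4, 2) <= (5, 3, 4, 6) -> finishes; pool += (3, 0, 1, 1) = (8, 3, 5, 7)
  W4 needs (3, 1, 4, 7) <= (8, 3, 5, 7) -> finishes; pool += (1, 1, 2, 0) = (9, 4, 7, 7)
  W5 needs (3, 4, 2, 3) <= (9, 4, 7, 7) -> finishes; pool += (0, 0, 1, 1) = (9, 4, 8, 8)
  W7 needs (3, 1, 6, 1) <= (9, 4, 8, 8) -> finishes; pool += (2, 1, 1, 2) = (11, 5, 9, 10)


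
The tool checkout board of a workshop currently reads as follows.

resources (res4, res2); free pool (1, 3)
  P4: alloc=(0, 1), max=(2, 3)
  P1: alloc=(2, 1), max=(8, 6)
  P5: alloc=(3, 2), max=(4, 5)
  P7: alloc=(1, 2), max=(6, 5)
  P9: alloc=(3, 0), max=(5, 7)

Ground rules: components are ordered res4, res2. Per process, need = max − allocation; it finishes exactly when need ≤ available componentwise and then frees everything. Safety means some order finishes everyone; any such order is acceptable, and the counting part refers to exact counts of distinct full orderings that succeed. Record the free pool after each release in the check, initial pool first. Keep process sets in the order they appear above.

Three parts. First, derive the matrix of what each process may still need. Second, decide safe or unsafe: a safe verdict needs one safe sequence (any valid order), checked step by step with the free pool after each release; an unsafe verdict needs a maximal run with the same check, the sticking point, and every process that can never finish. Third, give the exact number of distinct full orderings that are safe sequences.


(1) Need matrix, components ordered res4, res2:
  P4: (2, 2)
  P1: (6, 5)
  P5: (1, 3)
  P7: (5, 3)
  P9: (2, 7)
(2) The state is UNSAFE.
Key observation: after P5, P4 the pool peaks at (4, 6), and each blocked process is short somewhere: P1 on res4; P7 on res4; P9 on res2.
Going as far as possible: P5, P4; after that, nothing fits. Walking it through:
  pool = (1, 3)
  run P5 (needs (1, 3), free (1, 3)); after release of (3, 2) the pool is (4, 5)
  run P4 (needs (2, 2), free (4, 5)); after release of (0, 1) the pool is (4, 6)
  P1 still needs (6, 5) but only (4, 6) is free — short on res4
  P7 still needs (5, 3) but only (4, 6) is free — short on res4
  P9 still needs (2, 7) but only (4, 6) is free — short on res2
Permanently blocked: P1, P7 and P9.
(3) The exact count: 0 of the possible complete orderings are safe sequences.


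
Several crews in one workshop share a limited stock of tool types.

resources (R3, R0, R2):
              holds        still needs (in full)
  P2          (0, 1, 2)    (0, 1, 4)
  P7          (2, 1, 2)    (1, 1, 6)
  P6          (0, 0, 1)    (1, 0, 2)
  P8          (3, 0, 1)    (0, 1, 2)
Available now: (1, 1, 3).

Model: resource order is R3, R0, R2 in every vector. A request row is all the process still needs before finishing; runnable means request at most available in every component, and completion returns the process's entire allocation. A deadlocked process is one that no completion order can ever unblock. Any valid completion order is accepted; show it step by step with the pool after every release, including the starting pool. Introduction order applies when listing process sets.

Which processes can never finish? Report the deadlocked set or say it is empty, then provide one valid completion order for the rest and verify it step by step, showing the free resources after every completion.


The deadlocked set is empty.
Key observation: P6 can run right away; the returned allocation unlocks the remaining processes in turn.
The rest can finish in the order P6, P8, P2, P7. Walking it through:
  pool = (1, 1, 3)
  P6 needs (1, 0, 2) <= (1, 1, 3) -> finishes; pool += (0, 0, 1) = (1, 1, 4)
  P8 needs (0, 1, 2) <= (1, 1, 4) -> finishes; pool += (3, 0, 1) = (4, 1, 5)
  P2 needs (0, 1, 4) <= (4, 1, 5) -> finishes; pool += (0, 1, 2) = (4, 2, 7)
  P7 needs (1, 1, 6) <= (4, 2, 7) -> finishes; pool += (2, 1, 2) = (6, 3, 9)


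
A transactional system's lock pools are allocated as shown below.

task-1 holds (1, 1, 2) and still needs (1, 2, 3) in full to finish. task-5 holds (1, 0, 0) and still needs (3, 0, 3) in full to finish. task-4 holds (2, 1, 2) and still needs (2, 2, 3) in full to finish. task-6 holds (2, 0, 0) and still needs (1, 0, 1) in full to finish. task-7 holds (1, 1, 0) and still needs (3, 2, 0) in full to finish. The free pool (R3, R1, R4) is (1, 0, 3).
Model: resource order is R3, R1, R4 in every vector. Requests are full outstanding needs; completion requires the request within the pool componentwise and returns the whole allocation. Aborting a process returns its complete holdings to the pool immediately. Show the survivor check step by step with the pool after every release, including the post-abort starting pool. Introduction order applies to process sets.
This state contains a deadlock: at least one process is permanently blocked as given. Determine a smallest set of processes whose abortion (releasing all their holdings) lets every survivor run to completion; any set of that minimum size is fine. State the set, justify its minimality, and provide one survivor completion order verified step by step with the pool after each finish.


Minimum abort set: task-4 and task-7.
Key observation: task-1 could never have finished before the abort; with (3, 2, 2) returned by task-4 and task-7, it fits at step 1.
Minimality, checking each single-abort alternative: task-1 alone leaves task-4 blocked (short on R1); task-5 alone leaves task-1 blocked (short on R1); task-4 alone leaves task-1 blocked (short on R1); task-6 alone leaves task-1 blocked (short on R1); task-7 alone leaves task-1 blocked (short on R1).
One survivor order: task-1, task-5, task-6. Step-by-step check (post-abort pool first):
  pool = (4, 2, 5)
  run task-1 (needs (1, 2, 3), free (4, 2, 5)); after release of (1, 1, 2) the pool is (5, 3, 7)
  run task-5 (needs (3, 0, 3), free (5, 3, 7)); after release of (1, 0, 0) the pool is (6, 3, 7)
  run task-6 (needs (1, 0, 1), free (6, 3, 7)); after release of (2, 0, 0) the pool is (8, 3, 7)


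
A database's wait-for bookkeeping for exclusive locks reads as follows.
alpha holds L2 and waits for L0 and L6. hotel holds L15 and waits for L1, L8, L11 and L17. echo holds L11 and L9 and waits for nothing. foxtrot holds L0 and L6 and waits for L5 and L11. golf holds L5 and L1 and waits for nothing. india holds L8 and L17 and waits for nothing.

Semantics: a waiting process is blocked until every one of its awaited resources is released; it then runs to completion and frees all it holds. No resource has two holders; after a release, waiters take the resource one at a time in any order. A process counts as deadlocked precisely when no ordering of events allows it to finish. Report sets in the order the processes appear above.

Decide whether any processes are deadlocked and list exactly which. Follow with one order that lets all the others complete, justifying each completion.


The deadlocked set is empty.
Key observation: all waits point, directly or indirectly, at processes that can finish, so nothing is permanently blocked.
One completion order for the rest: echo, golf, foxtrot, india, alpha, hotel.
Verifying each step:
  run echo (it waits on nothing); releases L11 and L9
  run golf (it waits on nothing); releases L5 and L1
  run foxtrot (all its waits — L5 and L11 — are resolved); releases L0 and L6
  run india (it waits on nothing); releases L8 and L17
  run alpha (all its waits — L0 and L6 — are resolved); releases L2
  run hotel (all its waits — L1, L8, L11 and L17 — are resolved); releases L15


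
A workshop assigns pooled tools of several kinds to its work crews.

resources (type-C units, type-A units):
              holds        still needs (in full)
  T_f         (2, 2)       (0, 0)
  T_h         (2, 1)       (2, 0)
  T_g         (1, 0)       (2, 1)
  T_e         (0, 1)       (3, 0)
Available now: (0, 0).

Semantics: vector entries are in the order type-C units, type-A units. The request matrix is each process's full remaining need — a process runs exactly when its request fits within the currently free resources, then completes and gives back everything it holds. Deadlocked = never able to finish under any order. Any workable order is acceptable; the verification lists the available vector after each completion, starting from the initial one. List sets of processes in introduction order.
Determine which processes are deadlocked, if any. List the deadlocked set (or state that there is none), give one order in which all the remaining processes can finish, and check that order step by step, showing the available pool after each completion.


Nothing here is deadlocked.
Key observation: the pool covers T_f at once, and every later process fits after earlier releases.
The rest can finish in the order T_f, T_h, T_e, T_g. Step-by-step check:
  pool = (0, 0)
  T_f needs (0, 0) <= (0, 0) -> finishes; pool += (2, 2) = (2, 2)
  T_h needs (2, 0) <= (2, 2) -> finishes; pool += (2, 1) = (4, 3)
  T_e needs (3, 0) <= (4, 3) -> finishes; pool += (0, 1) = (4, 4)
  T_g needs (2, 1) <= (4, 4) -> finishes; pool += (1, 0) = (5, 4)


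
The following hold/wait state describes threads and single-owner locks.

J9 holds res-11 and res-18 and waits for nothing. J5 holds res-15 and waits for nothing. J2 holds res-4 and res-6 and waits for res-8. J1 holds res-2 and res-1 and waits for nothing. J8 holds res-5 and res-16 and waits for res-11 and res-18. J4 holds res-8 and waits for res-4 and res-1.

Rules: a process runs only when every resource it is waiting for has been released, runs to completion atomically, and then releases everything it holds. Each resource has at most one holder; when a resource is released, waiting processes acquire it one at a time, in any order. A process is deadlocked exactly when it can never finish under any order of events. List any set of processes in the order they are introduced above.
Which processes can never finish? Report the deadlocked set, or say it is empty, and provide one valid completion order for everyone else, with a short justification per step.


Deadlocked set: J2 and J4.
Key observation: the cycle J2 -> J4 -> J2 can never break — each member waits on the next; no other process is dragged down with it.
The rest can finish in the order J9, J5, J1, J8.
Step-by-step check:
  J9: no waits; runs immediately, freeing res-11 and res-18
  J5: no waits; runs immediately, freeing res-15
  J1: no waits; runs immediately, freeing res-2 and res-1
  run J8 (all its waits — res-11 and res-18 — are resolved); releases res-5 and res-16


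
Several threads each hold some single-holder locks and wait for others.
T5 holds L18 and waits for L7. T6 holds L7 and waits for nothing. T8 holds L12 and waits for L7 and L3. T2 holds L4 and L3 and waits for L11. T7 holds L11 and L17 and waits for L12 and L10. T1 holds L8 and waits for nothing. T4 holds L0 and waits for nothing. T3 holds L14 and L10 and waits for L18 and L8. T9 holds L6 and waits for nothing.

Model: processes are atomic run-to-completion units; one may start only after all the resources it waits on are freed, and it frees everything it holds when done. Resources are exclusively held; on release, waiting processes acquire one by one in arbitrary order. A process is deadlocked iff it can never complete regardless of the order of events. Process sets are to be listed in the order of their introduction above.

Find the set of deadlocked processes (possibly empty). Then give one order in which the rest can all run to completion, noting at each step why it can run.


The deadlocked set is T8, T2 and T7.
Key observation: the cycle T8 -> T2 -> T7 -> T8 can never break — each member waits on the next; no other process is dragged down with it.
One completion order for the rest: T6, T1, T4, T5, T3, T9.
Step-by-step check:
  run T6 (it waits on nothing); releases L7
  run T1 (it waits on nothing); releases L8
  run T4 (it waits on nothing); releases L0
  T5 waits on L7 — all released -> runs and releases L18
  T3 waits on L18 and L8 — all released -> runs and releases L14 and L10
  run T9 (it waits on nothing); releases L6


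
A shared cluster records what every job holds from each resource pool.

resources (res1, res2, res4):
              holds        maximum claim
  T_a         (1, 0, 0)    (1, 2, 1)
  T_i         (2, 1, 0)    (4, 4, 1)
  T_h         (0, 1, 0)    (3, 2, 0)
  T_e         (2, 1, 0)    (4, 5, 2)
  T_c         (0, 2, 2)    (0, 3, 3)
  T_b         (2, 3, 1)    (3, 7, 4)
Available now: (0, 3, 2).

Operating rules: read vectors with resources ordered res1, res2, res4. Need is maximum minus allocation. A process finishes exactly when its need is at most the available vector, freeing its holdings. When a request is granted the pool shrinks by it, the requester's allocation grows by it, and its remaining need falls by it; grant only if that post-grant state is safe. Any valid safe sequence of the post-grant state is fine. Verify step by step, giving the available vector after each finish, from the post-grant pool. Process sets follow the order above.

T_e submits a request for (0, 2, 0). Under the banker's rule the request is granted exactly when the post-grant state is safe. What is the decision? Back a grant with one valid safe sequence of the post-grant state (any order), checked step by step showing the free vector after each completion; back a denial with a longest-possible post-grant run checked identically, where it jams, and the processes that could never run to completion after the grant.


DENY. Granting would leave the state unsafe.
Key observation: after T_c, T_a the pool peaks at (1, 3, 4), and each blocked process is short somewhere: T_i on res1; T_h on res1; T_e on res1; T_b on res2.
Pretend the grant happened; the run T_c, T_a goes as far as possible. Verifying each step:
  pool = (0, 1, 2)
  run T_c (needs (0, 1, 1), free (0, 1, 2)); after release of (0, 2, 2) the pool is (0, 3, 4)
  run T_a (needs (0, 2, 1), free (0, 3, 4)); after release of (1, 0, 0) the pool is (1, 3, 4)
  T_i still needs (2, 3, 1) but only (1, 3, 4) is free — short on res1
  T_h still needs (3, 1, 0) but only (1, 3, 4) is free — short on res1
  T_e still needs (2, 2, 2) but only (1, 3, 4) is free — short on res1
  T_b still needs (1, 4, 3) but only (1, 3, 4) is free — short on res2
Post-grant, the permanently blocked set is T_i, T_h, T_e and T_b.
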